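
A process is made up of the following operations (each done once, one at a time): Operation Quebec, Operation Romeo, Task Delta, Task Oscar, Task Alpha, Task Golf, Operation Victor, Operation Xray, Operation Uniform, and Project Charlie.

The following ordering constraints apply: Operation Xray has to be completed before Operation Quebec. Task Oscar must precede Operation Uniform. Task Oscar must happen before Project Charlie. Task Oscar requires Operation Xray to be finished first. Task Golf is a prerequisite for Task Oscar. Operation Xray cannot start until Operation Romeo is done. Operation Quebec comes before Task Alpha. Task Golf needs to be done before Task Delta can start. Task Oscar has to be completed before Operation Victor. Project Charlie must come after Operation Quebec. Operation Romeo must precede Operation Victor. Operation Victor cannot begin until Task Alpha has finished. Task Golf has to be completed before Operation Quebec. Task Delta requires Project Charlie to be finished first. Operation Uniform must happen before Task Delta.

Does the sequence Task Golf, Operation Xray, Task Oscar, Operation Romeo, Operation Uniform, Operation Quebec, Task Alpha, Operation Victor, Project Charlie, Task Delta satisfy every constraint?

In the proposed order, Operation Xray appears before Operation Romeo.
But one of the constraints requires Operation Romeo before Operation Xray, so this ordering violates it.

No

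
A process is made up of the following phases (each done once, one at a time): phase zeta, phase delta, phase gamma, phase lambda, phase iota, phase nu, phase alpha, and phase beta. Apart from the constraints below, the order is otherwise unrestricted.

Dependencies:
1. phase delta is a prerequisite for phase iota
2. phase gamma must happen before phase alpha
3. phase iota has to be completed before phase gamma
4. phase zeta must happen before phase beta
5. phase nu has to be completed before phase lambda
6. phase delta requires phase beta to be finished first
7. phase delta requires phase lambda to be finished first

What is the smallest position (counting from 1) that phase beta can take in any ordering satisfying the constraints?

The only phase forced before phase beta (directly or transitively) is phase zeta.
With 1 mandatory predecessor, the earliest phase beta can sit is position 1+1 = 2, and placing just that one first achieves it.

2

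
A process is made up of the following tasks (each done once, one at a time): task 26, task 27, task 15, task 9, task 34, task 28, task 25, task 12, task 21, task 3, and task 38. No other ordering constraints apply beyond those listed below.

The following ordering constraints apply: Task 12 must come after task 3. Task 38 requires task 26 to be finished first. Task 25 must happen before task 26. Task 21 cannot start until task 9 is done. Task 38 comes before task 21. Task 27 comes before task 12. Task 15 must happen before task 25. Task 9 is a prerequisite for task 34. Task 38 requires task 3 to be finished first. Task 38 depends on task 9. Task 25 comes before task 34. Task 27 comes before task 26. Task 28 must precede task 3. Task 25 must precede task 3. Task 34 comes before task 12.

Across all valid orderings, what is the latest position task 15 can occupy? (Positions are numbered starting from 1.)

4

The tasks that are forced after task 15, directly or by a chain of constraints, are task 26, task 34, task 25, task 12, task 21, task 3, task 38. That's 7 tasks.
With 7 mandatory successors out of 11 tasks total, the latest slot for task 15 is 11−7 = 4, and it's reachable by doing all non-successors before task 15.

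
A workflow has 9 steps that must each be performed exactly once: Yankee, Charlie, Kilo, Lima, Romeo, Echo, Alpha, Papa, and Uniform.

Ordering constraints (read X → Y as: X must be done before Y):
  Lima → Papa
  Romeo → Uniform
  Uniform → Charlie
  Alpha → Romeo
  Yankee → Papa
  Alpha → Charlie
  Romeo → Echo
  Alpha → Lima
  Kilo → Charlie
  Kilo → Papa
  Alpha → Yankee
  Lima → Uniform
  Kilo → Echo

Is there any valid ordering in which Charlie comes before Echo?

Yes

No chain of constraints runs from Echo to Charlie, so Echo is not required to come first.
That means at least one valid schedule has Charlie before Echo.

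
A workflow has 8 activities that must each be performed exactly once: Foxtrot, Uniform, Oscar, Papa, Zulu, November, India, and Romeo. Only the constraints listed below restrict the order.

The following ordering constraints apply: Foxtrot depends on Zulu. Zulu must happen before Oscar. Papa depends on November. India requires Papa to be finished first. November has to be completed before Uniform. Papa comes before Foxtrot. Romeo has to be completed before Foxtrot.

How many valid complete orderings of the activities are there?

The activities with no prerequisites are Zulu, November, Romeo; any of them can be placed first.
Counting all ways to extend the partial order to a total order gives 837.

837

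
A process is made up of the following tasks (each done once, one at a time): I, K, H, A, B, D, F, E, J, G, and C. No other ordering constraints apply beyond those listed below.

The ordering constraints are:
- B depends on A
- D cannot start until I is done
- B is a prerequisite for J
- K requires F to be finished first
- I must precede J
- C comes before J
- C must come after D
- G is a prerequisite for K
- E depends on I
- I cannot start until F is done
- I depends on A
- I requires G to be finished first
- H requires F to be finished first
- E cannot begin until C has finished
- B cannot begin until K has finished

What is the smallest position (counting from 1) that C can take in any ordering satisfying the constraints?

Working backwards through the constraints from C, its full set of required predecessors is I, A, D, F, G — 5 of them.
So at minimum 5 tasks come before C, putting C no earlier than position 6. That position is achievable by scheduling exactly those predecessors first.

6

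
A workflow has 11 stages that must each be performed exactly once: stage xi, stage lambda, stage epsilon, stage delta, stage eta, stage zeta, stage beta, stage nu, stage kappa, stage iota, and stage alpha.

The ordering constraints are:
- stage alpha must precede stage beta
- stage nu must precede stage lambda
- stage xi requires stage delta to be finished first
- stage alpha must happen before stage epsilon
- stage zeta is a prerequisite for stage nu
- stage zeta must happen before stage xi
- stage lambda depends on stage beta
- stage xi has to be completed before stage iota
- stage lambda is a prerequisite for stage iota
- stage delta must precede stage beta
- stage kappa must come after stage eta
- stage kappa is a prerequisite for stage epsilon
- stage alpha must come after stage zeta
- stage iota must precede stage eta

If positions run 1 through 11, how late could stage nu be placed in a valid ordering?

The stages that are forced after stage nu, directly or by a chain of constraints, are stage lambda, stage epsilon, stage eta, stage kappa, stage iota. That's 5 stages.
So at least 5 stages follow stage nu, putting stage nu no later than position 6. That position is achievable by scheduling everything else first.

6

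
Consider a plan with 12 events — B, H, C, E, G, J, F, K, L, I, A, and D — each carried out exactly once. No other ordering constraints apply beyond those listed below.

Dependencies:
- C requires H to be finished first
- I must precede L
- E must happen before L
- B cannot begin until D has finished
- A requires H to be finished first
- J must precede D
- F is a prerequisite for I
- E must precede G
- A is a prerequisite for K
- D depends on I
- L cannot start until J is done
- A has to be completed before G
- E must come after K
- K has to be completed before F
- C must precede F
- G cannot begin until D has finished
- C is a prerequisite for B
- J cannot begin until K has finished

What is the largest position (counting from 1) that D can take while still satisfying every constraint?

The events that are forced after D, directly or by a chain of constraints, are B, G. That's 2 events.
With 2 mandatory successors out of 12 events total, the latest slot for D is 12−2 = 10, and it's reachable by doing all non-successors before D.

10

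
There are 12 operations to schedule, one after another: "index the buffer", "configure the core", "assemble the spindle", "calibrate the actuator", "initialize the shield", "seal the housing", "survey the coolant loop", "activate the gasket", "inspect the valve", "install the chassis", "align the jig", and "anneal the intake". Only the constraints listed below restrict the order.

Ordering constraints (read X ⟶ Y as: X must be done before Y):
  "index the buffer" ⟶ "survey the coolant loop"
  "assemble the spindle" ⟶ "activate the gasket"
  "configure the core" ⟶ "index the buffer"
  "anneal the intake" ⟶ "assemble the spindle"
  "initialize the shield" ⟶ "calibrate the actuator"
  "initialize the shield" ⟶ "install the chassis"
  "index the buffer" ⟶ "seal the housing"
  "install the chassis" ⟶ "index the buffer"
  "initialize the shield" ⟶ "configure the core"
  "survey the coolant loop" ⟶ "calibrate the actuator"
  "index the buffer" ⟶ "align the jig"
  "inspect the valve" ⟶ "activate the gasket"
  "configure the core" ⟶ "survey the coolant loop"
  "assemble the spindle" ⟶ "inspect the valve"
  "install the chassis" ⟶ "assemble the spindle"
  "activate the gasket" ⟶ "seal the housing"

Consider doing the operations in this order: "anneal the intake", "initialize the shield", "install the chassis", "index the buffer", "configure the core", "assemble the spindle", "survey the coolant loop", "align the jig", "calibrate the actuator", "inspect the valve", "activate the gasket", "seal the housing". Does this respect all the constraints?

No

The sequence places "index the buffer" ahead of "configure the core".
Since "configure the core" is required before "index the buffer", the ordering is invalid.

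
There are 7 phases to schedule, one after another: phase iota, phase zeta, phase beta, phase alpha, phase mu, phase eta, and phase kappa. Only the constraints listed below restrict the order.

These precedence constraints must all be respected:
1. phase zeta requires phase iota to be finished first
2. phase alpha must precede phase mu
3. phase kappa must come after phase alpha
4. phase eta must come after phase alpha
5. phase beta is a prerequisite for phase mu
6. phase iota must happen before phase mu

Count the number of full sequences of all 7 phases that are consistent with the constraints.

3 phases have no prerequisites (phase iota, phase beta, phase alpha), so any of them could come first.
Enumerating by repeatedly choosing an available phase (one whose prerequisites are all placed) gives 328 distinct complete orderings.

328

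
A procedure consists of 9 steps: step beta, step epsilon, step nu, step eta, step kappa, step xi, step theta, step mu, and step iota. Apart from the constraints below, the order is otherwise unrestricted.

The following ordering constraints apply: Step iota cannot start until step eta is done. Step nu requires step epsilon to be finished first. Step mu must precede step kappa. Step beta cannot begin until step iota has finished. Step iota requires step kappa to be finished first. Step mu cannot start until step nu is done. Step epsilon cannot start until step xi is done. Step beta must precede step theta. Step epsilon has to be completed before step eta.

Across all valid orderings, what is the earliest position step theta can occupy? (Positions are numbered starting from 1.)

9

Working backwards through the constraints from step theta, its full set of required predecessors is step beta, step epsilon, step nu, step eta, step kappa, step xi, step mu, step iota — 8 of them.
With 8 mandatory predecessors, the earliest step theta can sit is position 8+1 = 9, and placing just those 8 first achieves it.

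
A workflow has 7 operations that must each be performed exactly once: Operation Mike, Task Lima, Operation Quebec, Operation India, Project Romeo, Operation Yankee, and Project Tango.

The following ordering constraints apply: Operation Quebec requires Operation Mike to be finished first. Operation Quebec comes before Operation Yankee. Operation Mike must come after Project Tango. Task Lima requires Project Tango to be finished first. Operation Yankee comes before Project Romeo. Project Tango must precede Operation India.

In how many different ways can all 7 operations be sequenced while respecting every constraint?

Only Project Tango has no prerequisites, so it must go first.
Counting all ways to extend the partial order to a total order gives 30.

30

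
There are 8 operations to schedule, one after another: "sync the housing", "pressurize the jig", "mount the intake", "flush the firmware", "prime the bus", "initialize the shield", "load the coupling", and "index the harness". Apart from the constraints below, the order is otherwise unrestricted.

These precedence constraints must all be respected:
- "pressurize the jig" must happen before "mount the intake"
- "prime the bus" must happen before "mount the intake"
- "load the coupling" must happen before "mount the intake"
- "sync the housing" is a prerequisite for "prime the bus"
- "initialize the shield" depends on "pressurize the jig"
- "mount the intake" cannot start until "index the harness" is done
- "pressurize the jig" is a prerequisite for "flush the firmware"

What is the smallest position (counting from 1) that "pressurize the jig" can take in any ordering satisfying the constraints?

1

"pressurize the jig" has no prerequisites at all, so it can go in position 1.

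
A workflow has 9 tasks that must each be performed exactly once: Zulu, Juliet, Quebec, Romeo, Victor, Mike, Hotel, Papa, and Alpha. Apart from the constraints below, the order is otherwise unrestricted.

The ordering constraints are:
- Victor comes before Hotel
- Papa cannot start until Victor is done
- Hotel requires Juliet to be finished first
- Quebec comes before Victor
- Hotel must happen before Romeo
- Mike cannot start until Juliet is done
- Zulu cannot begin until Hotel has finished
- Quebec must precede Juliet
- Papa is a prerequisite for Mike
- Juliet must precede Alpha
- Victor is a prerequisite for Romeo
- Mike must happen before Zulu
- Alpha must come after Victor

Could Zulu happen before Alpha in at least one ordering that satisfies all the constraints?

Yes

The constraints leave Zulu and Alpha unordered relative to each other; nothing requires Alpha earlier.
That means at least one valid schedule has Zulu before Alpha.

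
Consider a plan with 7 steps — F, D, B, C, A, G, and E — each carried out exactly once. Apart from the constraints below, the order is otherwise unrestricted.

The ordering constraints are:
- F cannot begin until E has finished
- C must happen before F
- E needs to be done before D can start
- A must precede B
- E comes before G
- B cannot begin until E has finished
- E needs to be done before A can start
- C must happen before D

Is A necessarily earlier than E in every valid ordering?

No

There is a chain E → A, which puts E before A.
So A never precedes E.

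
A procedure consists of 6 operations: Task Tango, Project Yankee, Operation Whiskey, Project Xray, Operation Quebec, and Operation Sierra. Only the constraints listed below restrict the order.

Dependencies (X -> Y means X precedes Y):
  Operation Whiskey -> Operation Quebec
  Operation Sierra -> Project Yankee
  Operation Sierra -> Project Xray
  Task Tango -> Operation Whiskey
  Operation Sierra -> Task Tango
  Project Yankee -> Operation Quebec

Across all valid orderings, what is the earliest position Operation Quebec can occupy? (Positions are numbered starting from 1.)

Working backwards through the constraints from Operation Quebec, its full set of required predecessors is Task Tango, Project Yankee, Operation Whiskey, Operation Sierra — 4 of them.
So at minimum 4 operations come before Operation Quebec, putting Operation Quebec no earlier than position 5. That position is achievable by scheduling exactly those predecessors first.

5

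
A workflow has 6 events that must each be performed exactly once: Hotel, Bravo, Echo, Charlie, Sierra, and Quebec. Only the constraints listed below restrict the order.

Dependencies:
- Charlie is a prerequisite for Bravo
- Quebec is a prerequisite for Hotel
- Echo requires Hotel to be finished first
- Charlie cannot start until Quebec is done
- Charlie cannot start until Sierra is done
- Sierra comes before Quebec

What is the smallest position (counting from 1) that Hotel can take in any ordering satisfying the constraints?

3

Working backwards through the constraints from Hotel, its full set of required predecessors is Sierra, Quebec — 2 of them.
With 2 mandatory predecessors, the earliest Hotel can sit is position 2+1 = 3, and placing just those 2 first achieves it.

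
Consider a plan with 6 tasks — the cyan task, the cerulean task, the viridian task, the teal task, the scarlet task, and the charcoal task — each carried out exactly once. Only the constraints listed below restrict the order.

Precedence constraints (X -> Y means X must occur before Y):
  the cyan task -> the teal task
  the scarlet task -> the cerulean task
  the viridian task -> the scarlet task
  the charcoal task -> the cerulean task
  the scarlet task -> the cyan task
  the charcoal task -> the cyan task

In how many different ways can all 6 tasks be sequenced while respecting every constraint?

9

The tasks with no prerequisites are the viridian task, the charcoal task; any of them can be placed first.
Systematically extending each partial ordering one task at a time and counting, there are 9 complete orderings.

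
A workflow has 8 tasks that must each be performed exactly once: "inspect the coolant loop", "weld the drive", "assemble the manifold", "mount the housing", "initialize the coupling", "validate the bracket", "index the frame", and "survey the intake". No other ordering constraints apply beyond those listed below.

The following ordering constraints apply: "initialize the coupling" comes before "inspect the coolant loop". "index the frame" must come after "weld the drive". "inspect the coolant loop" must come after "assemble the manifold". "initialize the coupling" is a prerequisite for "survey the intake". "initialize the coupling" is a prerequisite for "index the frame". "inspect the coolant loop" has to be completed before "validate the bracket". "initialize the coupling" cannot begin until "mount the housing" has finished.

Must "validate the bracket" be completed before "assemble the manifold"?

No

There is a chain "assemble the manifold" → "inspect the coolant loop" → "validate the bracket", which puts "assemble the manifold" before "validate the bracket".
So "validate the bracket" does not have to come before "assemble the manifold" — it cannot.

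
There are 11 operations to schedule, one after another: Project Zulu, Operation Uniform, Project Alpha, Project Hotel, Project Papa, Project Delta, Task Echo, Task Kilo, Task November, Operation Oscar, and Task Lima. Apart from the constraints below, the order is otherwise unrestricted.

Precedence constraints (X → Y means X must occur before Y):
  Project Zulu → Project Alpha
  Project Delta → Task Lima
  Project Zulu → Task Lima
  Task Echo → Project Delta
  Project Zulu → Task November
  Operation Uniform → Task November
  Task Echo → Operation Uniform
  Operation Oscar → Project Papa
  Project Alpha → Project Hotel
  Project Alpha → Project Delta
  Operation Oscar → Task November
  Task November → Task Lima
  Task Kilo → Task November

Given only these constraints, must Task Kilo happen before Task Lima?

Yes

There is a constraint chain Task Kilo → Task November → Task Lima.
That forces Task Kilo before Task Lima in every valid schedule.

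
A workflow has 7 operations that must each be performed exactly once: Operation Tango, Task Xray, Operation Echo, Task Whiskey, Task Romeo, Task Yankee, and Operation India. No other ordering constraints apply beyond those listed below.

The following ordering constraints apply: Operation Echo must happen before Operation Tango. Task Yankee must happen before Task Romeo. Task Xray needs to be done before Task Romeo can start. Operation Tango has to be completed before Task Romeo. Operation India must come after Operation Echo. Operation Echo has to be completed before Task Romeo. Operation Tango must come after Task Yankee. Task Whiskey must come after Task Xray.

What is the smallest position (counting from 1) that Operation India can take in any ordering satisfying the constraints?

Working backwards through the constraints from Operation India, its only required predecessor is Operation Echo.
So at minimum 1 operation comes before Operation India, putting Operation India no earlier than position 2. That position is achievable by scheduling exactly that predecessor first.

2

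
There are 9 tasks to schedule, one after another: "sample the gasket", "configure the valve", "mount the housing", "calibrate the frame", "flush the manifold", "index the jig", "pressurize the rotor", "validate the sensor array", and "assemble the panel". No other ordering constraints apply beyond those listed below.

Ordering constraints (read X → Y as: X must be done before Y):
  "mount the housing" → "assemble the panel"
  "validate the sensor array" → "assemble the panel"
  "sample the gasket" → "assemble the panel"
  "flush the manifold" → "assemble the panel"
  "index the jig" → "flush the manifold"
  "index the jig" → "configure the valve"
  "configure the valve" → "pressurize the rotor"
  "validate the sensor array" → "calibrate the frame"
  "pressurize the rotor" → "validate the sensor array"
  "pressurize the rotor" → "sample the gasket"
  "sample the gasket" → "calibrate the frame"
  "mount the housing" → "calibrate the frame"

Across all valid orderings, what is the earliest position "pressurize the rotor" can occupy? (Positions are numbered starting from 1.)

The tasks that are forced before "pressurize the rotor", directly or transitively, are "configure the valve", "index the jig". That's 2 tasks.
So at minimum 2 tasks come before "pressurize the rotor", putting "pressurize the rotor" no earlier than position 3. That position is achievable by scheduling exactly those predecessors first.

3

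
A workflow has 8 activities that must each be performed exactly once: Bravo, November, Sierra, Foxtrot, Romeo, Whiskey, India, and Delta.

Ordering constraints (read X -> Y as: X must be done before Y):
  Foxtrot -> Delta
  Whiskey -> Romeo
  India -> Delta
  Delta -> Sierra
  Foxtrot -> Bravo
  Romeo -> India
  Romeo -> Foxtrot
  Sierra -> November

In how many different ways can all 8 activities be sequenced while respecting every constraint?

9

Whiskey is the only activity with nothing required before it, so every ordering starts there.
Systematically extending each partial ordering one activity at a time and counting, there are 9 complete orderings.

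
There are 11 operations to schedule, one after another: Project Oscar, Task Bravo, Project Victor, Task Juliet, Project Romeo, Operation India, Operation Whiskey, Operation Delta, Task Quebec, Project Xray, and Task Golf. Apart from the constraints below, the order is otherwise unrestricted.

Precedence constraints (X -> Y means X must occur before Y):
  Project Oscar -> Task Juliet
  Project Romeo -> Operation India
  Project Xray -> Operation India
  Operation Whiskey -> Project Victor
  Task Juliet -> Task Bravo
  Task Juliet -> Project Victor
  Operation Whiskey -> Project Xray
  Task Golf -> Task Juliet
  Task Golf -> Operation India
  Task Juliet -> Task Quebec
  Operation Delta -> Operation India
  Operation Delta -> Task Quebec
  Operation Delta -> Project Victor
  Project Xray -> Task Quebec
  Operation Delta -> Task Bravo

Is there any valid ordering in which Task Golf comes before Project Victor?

The constraints force Task Golf before Project Victor, so yes — every valid ordering has Task Golf earlier.

Yes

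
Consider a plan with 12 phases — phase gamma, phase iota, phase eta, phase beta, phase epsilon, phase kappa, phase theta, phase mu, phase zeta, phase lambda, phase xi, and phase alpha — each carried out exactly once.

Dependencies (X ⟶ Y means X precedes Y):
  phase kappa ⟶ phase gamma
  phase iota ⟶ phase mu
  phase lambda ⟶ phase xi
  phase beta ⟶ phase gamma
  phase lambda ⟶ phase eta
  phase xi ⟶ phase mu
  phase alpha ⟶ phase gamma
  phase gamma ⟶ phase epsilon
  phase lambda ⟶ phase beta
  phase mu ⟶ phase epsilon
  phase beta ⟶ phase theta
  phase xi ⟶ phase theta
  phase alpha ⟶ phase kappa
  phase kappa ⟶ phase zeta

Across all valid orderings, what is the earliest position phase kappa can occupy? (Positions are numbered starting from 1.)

The only phase forced before phase kappa (directly or transitively) is phase alpha.
So at minimum 1 phase comes before phase kappa, putting phase kappa no earlier than position 2. That position is achievable by scheduling exactly that predecessor first.

2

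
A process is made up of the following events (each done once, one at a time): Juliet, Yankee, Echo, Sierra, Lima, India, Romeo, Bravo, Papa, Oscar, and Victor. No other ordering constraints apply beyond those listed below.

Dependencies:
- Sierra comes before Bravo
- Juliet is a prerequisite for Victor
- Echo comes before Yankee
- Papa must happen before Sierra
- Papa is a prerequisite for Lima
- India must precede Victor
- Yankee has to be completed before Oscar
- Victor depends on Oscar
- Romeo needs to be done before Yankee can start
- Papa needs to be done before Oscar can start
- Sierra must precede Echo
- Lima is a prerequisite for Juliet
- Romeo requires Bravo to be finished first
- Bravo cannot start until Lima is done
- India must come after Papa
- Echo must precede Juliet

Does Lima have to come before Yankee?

Yes

There is a constraint chain Lima → Bravo → Romeo → Yankee.
So Lima must precede Yankee in any valid ordering.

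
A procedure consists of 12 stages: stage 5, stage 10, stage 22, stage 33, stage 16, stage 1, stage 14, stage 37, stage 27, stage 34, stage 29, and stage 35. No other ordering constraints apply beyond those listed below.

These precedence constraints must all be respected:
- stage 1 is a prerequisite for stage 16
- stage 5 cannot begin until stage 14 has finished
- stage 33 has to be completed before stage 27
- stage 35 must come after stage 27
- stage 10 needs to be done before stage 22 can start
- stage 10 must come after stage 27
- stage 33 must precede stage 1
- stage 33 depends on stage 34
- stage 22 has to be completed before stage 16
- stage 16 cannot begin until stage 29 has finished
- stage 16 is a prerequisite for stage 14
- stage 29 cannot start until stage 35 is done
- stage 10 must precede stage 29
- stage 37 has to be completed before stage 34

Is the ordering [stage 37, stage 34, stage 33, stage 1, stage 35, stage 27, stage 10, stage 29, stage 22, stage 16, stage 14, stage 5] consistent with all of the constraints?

No

In the proposed order, stage 35 appears before stage 27.
But one of the constraints requires stage 27 before stage 35, so this ordering violates it.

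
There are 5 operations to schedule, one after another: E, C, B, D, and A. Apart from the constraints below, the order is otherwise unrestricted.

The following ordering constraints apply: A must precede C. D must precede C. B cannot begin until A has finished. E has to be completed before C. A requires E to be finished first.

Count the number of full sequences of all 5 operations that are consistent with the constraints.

7

The operations with no prerequisites are E, D; any of them can be placed first.
Systematically extending each partial ordering one operation at a time and counting, there are 7 complete orderings.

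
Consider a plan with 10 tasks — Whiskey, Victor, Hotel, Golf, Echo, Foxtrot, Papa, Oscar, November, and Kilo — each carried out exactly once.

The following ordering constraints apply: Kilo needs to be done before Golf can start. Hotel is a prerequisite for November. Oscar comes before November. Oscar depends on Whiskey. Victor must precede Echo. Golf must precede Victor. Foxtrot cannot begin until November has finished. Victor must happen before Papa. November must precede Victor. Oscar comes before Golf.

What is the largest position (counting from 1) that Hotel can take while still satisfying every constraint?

5

The tasks that are forced after Hotel, directly or by a chain of constraints, are Victor, Echo, Foxtrot, Papa, November. That's 5 tasks.
With 5 mandatory successors out of 10 tasks total, the latest slot for Hotel is 10−5 = 5, and it's reachable by doing all non-successors before Hotel.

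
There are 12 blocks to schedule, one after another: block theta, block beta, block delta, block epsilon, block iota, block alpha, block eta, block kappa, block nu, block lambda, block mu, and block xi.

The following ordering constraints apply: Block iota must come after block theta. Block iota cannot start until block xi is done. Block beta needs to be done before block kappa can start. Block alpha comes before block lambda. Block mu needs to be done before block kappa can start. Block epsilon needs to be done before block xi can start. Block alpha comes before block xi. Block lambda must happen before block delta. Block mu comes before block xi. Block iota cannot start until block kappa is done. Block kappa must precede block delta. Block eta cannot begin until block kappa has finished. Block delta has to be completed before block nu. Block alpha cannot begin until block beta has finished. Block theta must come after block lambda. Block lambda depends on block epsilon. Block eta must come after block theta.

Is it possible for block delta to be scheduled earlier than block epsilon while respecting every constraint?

Following block epsilon → block lambda → block delta, block epsilon must precede block delta in every valid ordering.
So no valid ordering can have block delta before block epsilon.

No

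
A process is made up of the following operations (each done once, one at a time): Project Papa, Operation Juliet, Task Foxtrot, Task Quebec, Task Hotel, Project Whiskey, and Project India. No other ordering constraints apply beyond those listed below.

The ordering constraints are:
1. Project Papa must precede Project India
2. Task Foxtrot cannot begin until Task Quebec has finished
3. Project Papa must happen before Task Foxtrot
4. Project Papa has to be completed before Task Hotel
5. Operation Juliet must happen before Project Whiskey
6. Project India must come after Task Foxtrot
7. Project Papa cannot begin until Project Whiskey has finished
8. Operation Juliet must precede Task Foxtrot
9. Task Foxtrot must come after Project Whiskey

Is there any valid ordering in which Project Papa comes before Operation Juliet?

There is a dependency chain Operation Juliet → Project Whiskey → Project Papa, so Project Papa always comes after Operation Juliet.
So no valid ordering can have Project Papa before Operation Juliet.

No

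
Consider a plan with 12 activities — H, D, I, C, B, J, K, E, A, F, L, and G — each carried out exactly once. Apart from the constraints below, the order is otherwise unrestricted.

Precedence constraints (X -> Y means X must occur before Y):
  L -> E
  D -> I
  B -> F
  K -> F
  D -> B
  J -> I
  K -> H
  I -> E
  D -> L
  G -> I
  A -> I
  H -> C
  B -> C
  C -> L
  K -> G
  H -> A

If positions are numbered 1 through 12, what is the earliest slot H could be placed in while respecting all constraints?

2

Working backwards through the constraints from H, its only required predecessor is K.
With 1 mandatory predecessor, the earliest H can sit is position 1+1 = 2, and placing just that one first achieves it.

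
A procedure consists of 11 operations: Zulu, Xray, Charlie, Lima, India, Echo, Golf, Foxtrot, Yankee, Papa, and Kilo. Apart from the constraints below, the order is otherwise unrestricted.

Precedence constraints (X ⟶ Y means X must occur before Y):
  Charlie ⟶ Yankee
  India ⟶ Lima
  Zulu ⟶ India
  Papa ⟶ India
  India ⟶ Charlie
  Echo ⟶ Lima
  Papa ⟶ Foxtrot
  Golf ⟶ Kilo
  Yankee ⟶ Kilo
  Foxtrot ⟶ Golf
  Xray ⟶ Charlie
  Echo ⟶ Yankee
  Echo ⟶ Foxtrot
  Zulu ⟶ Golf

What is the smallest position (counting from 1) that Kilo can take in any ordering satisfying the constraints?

10

Every operation that must precede Kilo has to come before it. Tracing all chains that end at Kilo, those operations are: Zulu, Xray, Charlie, India, Echo, Golf, Foxtrot, Yankee, Papa — 9 in total.
So at minimum 9 operations come before Kilo, putting Kilo no earlier than position 10. That position is achievable by scheduling exactly those predecessors first.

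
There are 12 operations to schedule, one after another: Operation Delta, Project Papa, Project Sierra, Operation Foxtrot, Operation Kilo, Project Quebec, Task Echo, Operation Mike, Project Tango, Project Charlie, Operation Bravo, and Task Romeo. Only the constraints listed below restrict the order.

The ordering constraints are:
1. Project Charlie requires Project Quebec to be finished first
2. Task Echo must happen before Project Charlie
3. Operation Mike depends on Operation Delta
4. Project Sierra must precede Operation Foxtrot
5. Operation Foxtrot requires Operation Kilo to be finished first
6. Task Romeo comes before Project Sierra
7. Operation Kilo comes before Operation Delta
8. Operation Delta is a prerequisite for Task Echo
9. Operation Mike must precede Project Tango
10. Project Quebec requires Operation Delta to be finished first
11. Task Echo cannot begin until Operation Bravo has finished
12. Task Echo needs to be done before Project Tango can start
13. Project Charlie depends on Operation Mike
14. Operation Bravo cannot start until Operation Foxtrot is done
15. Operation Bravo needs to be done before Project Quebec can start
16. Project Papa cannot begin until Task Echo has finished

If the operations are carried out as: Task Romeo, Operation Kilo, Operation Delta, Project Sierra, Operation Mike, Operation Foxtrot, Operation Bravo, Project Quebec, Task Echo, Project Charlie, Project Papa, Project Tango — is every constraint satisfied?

Yes

Going through the constraints one by one, each required predecessor appears earlier in the sequence than its dependent — e.g. Operation Mike (position 5) is before Project Tango (position 12), as required.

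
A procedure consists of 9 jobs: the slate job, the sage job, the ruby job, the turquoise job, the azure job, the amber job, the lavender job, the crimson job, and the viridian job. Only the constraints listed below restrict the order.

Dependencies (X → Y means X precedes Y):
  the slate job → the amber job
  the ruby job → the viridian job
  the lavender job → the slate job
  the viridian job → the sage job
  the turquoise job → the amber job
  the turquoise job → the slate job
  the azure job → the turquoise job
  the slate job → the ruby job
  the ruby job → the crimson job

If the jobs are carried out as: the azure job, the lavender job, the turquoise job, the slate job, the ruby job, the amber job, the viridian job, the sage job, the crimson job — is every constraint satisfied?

Checking each listed constraint against this order: for instance, the ruby job is in position 5 and the crimson job in position 9, so that constraint holds — and the remaining constraints check out the same way.

Yes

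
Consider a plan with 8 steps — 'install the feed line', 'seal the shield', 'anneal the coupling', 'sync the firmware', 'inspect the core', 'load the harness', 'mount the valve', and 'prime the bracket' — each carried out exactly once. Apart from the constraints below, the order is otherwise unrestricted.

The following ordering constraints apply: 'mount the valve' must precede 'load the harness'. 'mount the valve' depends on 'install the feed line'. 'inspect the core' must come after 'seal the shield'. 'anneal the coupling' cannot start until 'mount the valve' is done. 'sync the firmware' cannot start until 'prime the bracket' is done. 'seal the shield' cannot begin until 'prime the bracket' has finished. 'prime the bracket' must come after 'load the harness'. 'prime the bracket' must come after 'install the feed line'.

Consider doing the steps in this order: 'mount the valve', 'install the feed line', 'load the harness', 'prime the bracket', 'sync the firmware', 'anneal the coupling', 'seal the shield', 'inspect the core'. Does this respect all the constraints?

No

The sequence places 'mount the valve' ahead of 'install the feed line'.
Since 'install the feed line' is required before 'mount the valve', the ordering is invalid.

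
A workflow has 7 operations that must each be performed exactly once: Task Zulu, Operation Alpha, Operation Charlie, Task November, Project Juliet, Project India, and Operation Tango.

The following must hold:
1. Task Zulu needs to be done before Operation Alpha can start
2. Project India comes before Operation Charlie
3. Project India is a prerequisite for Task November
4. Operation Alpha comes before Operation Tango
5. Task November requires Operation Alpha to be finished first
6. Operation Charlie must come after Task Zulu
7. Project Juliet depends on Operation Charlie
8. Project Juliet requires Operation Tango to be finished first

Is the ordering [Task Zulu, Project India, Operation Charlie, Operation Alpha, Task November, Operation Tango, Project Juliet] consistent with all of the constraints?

Checking each listed constraint against this order: for instance, Operation Charlie is in position 3 and Project Juliet in position 7, so that constraint holds — and the remaining constraints check out the same way.

Yes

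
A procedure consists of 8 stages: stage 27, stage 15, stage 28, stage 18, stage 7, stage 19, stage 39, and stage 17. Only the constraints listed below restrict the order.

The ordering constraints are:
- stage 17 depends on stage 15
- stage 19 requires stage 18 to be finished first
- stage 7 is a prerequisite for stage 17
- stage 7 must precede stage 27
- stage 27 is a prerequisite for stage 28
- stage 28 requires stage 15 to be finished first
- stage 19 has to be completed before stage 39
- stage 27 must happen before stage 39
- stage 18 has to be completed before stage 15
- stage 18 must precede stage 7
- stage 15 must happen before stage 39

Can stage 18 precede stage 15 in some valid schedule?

Yes

Every valid ordering already has stage 18 before stage 15 (the constraints require it), so in particular at least one does.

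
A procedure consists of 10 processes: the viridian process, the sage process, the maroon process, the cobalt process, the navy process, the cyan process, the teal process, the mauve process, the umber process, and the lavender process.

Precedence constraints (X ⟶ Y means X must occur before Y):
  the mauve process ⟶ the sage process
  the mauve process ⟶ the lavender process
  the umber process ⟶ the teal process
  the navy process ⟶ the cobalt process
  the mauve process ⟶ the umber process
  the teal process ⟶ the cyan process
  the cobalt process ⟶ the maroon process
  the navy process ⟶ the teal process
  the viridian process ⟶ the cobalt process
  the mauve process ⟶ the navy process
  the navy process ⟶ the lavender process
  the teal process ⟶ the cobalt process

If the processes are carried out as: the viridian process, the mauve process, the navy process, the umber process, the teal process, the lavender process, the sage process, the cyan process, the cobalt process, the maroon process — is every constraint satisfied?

Yes

Going through the constraints one by one, each required predecessor appears earlier in the sequence than its dependent — e.g. the viridian process (position 1) is before the cobalt process (position 9), as required.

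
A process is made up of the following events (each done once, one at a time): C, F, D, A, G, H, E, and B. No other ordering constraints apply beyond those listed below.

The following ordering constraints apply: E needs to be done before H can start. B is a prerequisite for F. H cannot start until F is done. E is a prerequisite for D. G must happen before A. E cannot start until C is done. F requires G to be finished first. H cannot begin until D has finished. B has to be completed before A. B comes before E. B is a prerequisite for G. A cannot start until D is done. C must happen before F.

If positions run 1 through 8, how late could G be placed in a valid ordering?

5

Following every chain forward from G, the events that must come later are F, A, H — 3 of them.
So at least 3 events follow G, putting G no later than position 5. That position is achievable by scheduling everything else first.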